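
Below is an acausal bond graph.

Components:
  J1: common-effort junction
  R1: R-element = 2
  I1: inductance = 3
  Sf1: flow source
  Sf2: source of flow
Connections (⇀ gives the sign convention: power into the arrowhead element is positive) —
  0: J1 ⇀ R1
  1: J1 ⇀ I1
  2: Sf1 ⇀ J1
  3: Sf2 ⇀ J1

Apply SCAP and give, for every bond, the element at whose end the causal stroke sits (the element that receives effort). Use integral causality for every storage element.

β2 |Sf1  (Sf1 fixes flow; stroke at Sf1)
β3 |Sf2  (source Sf2 imposes f)
β1 |I1  (I1 outputs flow p/I1)
β0 |J1  (J1: last free bond brings effort in)

#0 |J1
#1 |I1
#2 |Sf1
#3 |Sf2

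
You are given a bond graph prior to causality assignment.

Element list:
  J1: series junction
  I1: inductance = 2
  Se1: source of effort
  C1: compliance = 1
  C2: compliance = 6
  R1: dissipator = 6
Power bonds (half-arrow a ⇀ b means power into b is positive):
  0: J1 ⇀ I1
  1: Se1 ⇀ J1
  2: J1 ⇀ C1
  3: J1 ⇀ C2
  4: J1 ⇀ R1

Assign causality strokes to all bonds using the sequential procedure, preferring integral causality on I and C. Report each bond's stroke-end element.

bond 1 stroke at J1  (Se1 fixes effort; stroke away)
bond 0 stroke at I1  (I1 outputs flow p/I1)
bond 2 stroke at J1  (1-jn J1 has f-setter on 0)
bond 3 stroke at J1  (1-jn J1 has f-setter on 0)
bond 4 stroke at J1  (J1: bond 0 brought flow, rest push out)

b0 stroke at I1
b1 stroke at J1
b2 stroke at J1
b3 stroke at J1
b4 stroke at J1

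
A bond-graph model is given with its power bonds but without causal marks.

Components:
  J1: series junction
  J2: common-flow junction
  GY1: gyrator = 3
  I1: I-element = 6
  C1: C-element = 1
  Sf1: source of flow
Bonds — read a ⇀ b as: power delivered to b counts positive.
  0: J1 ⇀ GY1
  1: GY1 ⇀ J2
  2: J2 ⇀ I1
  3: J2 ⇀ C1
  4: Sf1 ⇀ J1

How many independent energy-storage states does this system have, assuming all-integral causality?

2  (C1, I1 all integral)

#4 |Sf1  (Sf1 (Sf) sets flow on bond)
#0 |J1  (common-f at J1 fixed by 4)
#1 |J2  (GY1 both-in/both-out from 0)
#2 |I1  (I1 outputs flow p/I1)
#3 |J2  (J2: bond 2 brought flow, rest push out)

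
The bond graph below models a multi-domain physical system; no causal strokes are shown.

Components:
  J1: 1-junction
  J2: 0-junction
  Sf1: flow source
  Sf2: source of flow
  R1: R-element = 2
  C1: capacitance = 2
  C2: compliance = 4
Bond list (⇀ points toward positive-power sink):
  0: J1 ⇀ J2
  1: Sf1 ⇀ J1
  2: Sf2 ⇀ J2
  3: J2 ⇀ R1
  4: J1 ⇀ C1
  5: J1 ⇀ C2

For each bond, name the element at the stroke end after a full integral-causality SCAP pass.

#0 stroke→J1
#1 stroke→Sf1
#2 stroke→Sf2
#3 stroke→J2
#4 stroke→J1
#5 stroke→J1

β1 |Sf1  (Sf1 (Sf) sets flow on bond)
β2 |Sf2  (Sf2 (Sf) sets flow on bond)
β0 |J1  (common-f at J1 fixed by 1)
β4 |J1  (J1: bond 1 brought flow, rest push out)
β5 |J1  (common-f at J1 fixed by 1)
β3 |J2  (J2: last free bond brings effort in)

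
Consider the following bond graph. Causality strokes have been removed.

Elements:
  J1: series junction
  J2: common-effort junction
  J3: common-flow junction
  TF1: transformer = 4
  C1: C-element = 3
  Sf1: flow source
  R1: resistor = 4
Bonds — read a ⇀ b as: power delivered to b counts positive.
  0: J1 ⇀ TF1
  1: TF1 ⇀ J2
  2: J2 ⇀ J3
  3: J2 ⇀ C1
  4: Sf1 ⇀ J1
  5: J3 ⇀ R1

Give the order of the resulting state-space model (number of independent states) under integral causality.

1  (C1 all integral)

β4 stroke→Sf1  (Sf1 (Sf) sets flow on bond)
β0 stroke→J1  (common-f at J1 fixed by 4)
β1 stroke→TF1  (TF1: transformer flips bond 0)
β3 stroke→J2  (C1 outputs effort q/C1)
β2 stroke→J3  (J2 effort already set via bond 3)
β5 stroke→R1  (only one flow-in slot at J3)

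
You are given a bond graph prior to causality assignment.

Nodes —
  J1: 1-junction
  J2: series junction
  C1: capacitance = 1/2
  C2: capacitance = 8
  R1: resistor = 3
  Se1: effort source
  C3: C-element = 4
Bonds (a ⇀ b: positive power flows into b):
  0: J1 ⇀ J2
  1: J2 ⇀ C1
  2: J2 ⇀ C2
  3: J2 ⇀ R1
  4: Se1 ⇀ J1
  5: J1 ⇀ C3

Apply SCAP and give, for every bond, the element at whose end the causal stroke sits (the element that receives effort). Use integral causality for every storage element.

b4 |J1  (Se1 fixes effort; stroke away)
b1 |J2  (prefer integral on C1)
b2 |J2  (C2: C, integral causality)
b5 |J1  (C3: C, integral causality)
b0 |J2  (closing 1-jn rule on J1)
b3 |R1  (J2 needs exactly one f-in)

#0 stroke at J2
#1 stroke at J2
#2 stroke at J2
#3 stroke at R1
#4 stroke at J1
#5 stroke at J1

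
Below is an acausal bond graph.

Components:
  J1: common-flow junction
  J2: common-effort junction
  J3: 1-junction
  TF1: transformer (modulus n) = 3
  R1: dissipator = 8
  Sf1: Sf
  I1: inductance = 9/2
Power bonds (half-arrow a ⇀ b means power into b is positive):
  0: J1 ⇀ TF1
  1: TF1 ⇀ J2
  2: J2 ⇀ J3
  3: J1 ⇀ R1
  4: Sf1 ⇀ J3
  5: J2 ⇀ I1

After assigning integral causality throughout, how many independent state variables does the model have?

β4 stroke→Sf1  (source Sf1 imposes f)
β2 stroke→J3  (J3: bond 4 brought flow, rest push out)
β5 stroke→I1  (I1: I, integral causality)
β1 stroke→J2  (only one effort-in slot at J2)
β0 stroke→TF1  (TF1 one-in-one-out from 1)
β3 stroke→J1  (1-jn J1 has f-setter on 0)

1  (I1 all integral)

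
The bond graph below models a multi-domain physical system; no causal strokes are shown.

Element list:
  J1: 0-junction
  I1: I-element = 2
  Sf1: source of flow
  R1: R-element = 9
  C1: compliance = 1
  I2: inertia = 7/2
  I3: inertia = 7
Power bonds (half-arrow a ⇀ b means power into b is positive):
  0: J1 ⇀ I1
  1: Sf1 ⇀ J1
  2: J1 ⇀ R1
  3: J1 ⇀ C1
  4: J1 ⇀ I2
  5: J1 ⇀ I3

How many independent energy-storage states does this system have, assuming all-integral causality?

b1 |Sf1  (Sf1: flow source, stroke at near end)
b0 |I1  (I1 outputs flow p/I1)
b3 |J1  (C1 outputs effort q/C1)
b2 |R1  (J1: bond 3 brought effort, rest push out)
b4 |I2  (0-jn J1 has e-setter on 3)
b5 |I3  (0-jn J1 has e-setter on 3)

4  (C1, I1, I2, I3 all integral)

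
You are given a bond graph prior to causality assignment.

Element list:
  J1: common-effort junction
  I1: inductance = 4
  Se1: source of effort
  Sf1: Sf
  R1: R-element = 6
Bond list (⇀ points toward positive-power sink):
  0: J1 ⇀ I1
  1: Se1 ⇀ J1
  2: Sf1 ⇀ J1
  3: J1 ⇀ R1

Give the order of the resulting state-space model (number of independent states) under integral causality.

1  (I1 all integral)

b1 →J1  (Se1 (Se) sets effort on bond)
b2 →Sf1  (Sf1 fixes flow; stroke at Sf1)
b0 →I1  (common-e at J1 fixed by 1)
b3 →R1  (J1 effort already set via bond 1)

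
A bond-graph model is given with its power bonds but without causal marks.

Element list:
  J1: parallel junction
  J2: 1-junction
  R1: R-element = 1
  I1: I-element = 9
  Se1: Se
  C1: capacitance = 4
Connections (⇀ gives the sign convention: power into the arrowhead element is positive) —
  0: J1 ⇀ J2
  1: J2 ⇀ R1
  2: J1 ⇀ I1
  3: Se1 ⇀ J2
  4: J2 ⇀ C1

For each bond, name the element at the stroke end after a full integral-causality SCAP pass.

#0 stroke→J1
#1 stroke→J2
#2 stroke→I1
#3 stroke→J2
#4 stroke→J2

#3 stroke→J2  (Se1: effort source, stroke at far end)
#2 stroke→I1  (I1 outputs flow p/I1)
#0 stroke→J1  (closing 0-jn rule on J1)
#1 stroke→J2  (J2: bond 0 brought flow, rest push out)
#4 stroke→J2  (common-f at J2 fixed by 0)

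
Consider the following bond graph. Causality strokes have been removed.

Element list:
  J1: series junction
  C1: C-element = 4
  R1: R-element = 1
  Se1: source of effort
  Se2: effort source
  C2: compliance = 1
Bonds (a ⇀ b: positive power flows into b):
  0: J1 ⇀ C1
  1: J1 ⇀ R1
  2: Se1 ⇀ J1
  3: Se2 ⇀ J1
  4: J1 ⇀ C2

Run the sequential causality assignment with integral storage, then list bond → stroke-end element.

β0 stroke→J1
β1 stroke→R1
β2 stroke→J1
β3 stroke→J1
β4 stroke→J1

b2 stroke→J1  (Se1: effort source, stroke at far end)
b3 stroke→J1  (source Se2 imposes e)
b0 stroke→J1  (C1 outputs effort q/C1)
b4 stroke→J1  (C2: C, integral causality)
b1 stroke→R1  (closing 1-jn rule on J1)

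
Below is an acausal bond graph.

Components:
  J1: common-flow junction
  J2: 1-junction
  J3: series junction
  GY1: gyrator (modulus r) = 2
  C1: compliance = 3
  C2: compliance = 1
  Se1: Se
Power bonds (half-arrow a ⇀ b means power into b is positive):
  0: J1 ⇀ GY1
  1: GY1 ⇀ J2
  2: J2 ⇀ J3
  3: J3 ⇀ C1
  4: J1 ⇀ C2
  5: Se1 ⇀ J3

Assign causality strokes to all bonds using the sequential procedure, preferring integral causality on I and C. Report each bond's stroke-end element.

#0 →GY1
#1 →GY1
#2 →J2
#3 →J3
#4 →J1
#5 →J3

#5 |J3  (source Se1 imposes e)
#3 |J3  (C1: C, integral causality)
#2 |J2  (J3: last free bond brings flow in)
#1 |GY1  (closing 1-jn rule on J2)
#0 |GY1  (GY1 both-in/both-out from 1)
#4 |J1  (1-jn J1 has f-setter on 0)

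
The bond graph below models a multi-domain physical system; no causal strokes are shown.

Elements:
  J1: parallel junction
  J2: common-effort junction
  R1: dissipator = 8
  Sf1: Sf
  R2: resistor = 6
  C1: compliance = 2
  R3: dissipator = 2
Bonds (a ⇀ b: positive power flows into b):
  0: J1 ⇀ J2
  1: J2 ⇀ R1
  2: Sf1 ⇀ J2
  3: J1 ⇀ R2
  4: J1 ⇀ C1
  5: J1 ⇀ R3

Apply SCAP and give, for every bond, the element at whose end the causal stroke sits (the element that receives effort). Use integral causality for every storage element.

bond 2 →Sf1  (Sf1 (Sf) sets flow on bond)
bond 4 →J1  (C1 integral (e out))
bond 0 →J2  (J1 effort already set via bond 4)
bond 3 →R2  (J1 effort already set via bond 4)
bond 5 →R3  (J1: bond 4 brought effort, rest push out)
bond 1 →R1  (0-jn J2 has e-setter on 0)

b0 stroke→J2
b1 stroke→R1
b2 stroke→Sf1
b3 stroke→R2
b4 stroke→J1
b5 stroke→R3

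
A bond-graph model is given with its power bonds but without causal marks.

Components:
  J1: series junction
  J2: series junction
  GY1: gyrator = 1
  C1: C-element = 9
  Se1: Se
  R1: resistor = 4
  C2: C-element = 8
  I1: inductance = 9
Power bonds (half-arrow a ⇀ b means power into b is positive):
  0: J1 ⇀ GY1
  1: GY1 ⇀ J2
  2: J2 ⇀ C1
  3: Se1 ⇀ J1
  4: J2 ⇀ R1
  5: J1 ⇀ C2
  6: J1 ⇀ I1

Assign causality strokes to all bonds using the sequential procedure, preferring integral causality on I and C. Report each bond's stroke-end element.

#3 |J1  (Se1 (Se) sets effort on bond)
#2 |J2  (prefer integral on C1)
#5 |J1  (C2 integral (e out))
#6 |I1  (prefer integral on I1)
#0 |J1  (common-f at J1 fixed by 6)
#1 |J2  (GY1: gyrator matches bond 0)
#4 |R1  (closing 1-jn rule on J2)

bond 0 |J1
bond 1 |J2
bond 2 |J2
bond 3 |J1
bond 4 |R1
bond 5 |J1
bond 6 |I1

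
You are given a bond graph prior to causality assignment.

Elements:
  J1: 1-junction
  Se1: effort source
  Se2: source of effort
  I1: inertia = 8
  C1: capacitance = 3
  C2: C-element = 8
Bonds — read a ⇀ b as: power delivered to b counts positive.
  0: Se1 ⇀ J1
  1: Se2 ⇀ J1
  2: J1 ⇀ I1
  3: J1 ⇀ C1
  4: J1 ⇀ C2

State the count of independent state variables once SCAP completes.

3  (C1, C2, I1 all integral)

bond 0 |J1  (source Se1 imposes e)
bond 1 |J1  (Se2 (Se) sets effort on bond)
bond 2 |I1  (prefer integral on I1)
bond 3 |J1  (common-f at J1 fixed by 2)
bond 4 |J1  (common-f at J1 fixed by 2)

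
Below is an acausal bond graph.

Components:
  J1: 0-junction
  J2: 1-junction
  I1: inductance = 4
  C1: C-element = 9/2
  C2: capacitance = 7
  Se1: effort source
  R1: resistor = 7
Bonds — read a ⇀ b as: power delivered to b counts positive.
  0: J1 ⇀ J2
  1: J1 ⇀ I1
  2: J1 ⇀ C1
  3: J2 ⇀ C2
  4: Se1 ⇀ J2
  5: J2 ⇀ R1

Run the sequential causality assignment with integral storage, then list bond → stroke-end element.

b0 stroke at J2
b1 stroke at I1
b2 stroke at J1
b3 stroke at J2
b4 stroke at J2
b5 stroke at R1

#4 |J2  (Se1 fixes effort; stroke away)
#1 |I1  (I1: I, integral causality)
#2 |J1  (C1 integral (e out))
#0 |J2  (J1: bond 2 brought effort, rest push out)
#3 |J2  (C2: C, integral causality)
#5 |R1  (J2: last free bond brings flow in)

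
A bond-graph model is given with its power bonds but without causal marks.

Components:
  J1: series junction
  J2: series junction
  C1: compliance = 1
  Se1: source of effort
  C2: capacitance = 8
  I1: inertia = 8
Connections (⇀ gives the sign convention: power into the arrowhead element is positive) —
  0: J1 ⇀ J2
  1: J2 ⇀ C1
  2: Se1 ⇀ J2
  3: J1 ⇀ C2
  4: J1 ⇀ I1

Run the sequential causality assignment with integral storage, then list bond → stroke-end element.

#0 stroke→J1
#1 stroke→J2
#2 stroke→J2
#3 stroke→J1
#4 stroke→I1

β2 stroke→J2  (source Se1 imposes e)
β1 stroke→J2  (C1 outputs effort q/C1)
β0 stroke→J1  (J2 needs exactly one f-in)
β3 stroke→J1  (C2: C, integral causality)
β4 stroke→I1  (only one flow-in slot at J1)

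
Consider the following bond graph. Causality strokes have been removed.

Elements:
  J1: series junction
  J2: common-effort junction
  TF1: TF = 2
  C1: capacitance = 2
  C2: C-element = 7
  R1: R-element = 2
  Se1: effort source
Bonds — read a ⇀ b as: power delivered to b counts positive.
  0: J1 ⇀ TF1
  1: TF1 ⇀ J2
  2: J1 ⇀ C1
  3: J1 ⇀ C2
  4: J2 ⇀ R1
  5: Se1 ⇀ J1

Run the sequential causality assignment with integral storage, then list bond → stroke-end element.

bond 0 |TF1
bond 1 |J2
bond 2 |J1
bond 3 |J1
bond 4 |R1
bond 5 |J1

bond 5 stroke at J1  (Se1 (Se) sets effort on bond)
bond 2 stroke at J1  (C1 outputs effort q/C1)
bond 3 stroke at J1  (prefer integral on C2)
bond 0 stroke at TF1  (closing 1-jn rule on J1)
bond 1 stroke at J2  (TF TF1: opposite of bond 0)
bond 4 stroke at R1  (0-jn J2 has e-setter on 1)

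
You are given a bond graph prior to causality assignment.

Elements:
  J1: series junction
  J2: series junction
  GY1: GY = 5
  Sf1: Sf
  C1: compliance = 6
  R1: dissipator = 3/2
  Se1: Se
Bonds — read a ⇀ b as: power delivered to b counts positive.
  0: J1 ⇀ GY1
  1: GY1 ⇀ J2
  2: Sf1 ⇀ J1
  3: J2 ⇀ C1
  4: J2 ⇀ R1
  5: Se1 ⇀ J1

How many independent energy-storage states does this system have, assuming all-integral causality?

b2 →Sf1  (Sf1 fixes flow; stroke at Sf1)
b5 →J1  (Se1: effort source, stroke at far end)
b0 →J1  (J1 flow already set via bond 2)
b1 →J2  (GY1 both-in/both-out from 0)
b3 →J2  (C1 outputs effort q/C1)
b4 →R1  (closing 1-jn rule on J2)

1  (C1 all integral)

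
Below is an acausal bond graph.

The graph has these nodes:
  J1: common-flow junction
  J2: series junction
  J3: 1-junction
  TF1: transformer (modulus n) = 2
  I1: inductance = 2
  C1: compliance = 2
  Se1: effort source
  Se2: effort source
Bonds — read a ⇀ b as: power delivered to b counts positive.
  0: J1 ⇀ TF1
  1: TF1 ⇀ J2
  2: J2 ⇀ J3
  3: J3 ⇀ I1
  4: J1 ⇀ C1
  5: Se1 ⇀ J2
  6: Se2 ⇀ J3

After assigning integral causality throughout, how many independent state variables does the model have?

#5 stroke→J2  (Se1 (Se) sets effort on bond)
#6 stroke→J3  (Se2 (Se) sets effort on bond)
#3 stroke→I1  (I1 outputs flow p/I1)
#2 stroke→J3  (J3 flow already set via bond 3)
#1 stroke→J2  (1-jn J2 has f-setter on 2)
#0 stroke→TF1  (TF TF1: opposite of bond 1)
#4 stroke→J1  (J1: bond 0 brought flow, rest push out)

2  (C1, I1 all integral)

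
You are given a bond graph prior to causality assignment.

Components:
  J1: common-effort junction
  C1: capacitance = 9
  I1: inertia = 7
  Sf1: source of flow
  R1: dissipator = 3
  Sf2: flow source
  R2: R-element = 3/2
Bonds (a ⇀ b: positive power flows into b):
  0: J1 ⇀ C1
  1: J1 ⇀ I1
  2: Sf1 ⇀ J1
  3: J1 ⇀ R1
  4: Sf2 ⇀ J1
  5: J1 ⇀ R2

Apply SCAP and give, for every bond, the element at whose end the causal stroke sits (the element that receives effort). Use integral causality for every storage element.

#0 →J1
#1 →I1
#2 →Sf1
#3 →R1
#4 →Sf2
#5 →R2

#2 →Sf1  (Sf1: flow source, stroke at near end)
#4 →Sf2  (source Sf2 imposes f)
#0 →J1  (prefer integral on C1)
#1 →I1  (common-e at J1 fixed by 0)
#3 →R1  (J1: bond 0 brought effort, rest push out)
#5 →R2  (common-e at J1 fixed by 0)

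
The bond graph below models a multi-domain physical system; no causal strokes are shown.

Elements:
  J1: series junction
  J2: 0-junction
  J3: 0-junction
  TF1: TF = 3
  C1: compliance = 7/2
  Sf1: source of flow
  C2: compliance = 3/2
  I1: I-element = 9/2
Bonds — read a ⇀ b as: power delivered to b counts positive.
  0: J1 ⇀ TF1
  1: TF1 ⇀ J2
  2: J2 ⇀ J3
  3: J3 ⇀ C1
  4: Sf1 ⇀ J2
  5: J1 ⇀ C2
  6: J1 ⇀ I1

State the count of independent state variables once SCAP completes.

#4 |Sf1  (Sf1 (Sf) sets flow on bond)
#3 |J3  (prefer integral on C1)
#2 |J2  (J3 effort already set via bond 3)
#1 |TF1  (J2 effort already set via bond 2)
#0 |J1  (TF TF1: opposite of bond 1)
#5 |J1  (C2: C, integral causality)
#6 |I1  (closing 1-jn rule on J1)

3  (C1, C2, I1 all integral)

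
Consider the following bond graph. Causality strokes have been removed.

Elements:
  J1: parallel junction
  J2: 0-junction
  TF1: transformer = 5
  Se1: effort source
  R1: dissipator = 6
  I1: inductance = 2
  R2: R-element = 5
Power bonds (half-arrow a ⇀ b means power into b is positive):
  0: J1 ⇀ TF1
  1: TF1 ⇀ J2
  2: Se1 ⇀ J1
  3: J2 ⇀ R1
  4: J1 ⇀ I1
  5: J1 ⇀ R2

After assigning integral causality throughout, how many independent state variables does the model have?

1  (I1 all integral)

b2 →J1  (Se1: effort source, stroke at far end)
b0 →TF1  (common-e at J1 fixed by 2)
b4 →I1  (common-e at J1 fixed by 2)
b5 →R2  (common-e at J1 fixed by 2)
b1 →J2  (through TF1, causality passes straight; one stroke at TF1)
b3 →R1  (J2 effort already set via bond 1)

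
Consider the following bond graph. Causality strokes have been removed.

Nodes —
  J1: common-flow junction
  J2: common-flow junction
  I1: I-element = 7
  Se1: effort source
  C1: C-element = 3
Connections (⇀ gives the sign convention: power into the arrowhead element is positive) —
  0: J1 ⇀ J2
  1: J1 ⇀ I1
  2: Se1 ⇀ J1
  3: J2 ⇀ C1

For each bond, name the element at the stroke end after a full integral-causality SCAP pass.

b0 stroke→J1
b1 stroke→I1
b2 stroke→J1
b3 stroke→J2

#2 stroke→J1  (source Se1 imposes e)
#1 stroke→I1  (I1: I, integral causality)
#0 stroke→J1  (J1: bond 1 brought flow, rest push out)
#3 stroke→J2  (J2: bond 0 brought flow, rest push out)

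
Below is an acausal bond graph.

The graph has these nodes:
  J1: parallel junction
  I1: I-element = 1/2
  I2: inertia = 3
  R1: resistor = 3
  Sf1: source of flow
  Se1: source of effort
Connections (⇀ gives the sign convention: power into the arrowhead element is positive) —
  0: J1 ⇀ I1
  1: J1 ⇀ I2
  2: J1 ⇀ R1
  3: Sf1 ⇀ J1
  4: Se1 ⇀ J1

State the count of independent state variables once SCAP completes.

2  (I1, I2 all integral)

bond 3 |Sf1  (Sf1: flow source, stroke at near end)
bond 4 |J1  (Se1 (Se) sets effort on bond)
bond 0 |I1  (J1: bond 4 brought effort, rest push out)
bond 1 |I2  (J1: bond 4 brought effort, rest push out)
bond 2 |R1  (J1 effort already set via bond 4)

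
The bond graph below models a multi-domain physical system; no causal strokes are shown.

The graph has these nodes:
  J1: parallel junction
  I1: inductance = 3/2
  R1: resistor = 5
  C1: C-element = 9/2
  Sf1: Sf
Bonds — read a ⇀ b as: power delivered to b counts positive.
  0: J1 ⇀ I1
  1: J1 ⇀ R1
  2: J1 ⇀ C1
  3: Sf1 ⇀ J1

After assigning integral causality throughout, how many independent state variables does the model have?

2  (C1, I1 all integral)

#3 |Sf1  (source Sf1 imposes f)
#0 |I1  (prefer integral on I1)
#2 |J1  (C1 integral (e out))
#1 |R1  (0-jn J1 has e-setter on 2)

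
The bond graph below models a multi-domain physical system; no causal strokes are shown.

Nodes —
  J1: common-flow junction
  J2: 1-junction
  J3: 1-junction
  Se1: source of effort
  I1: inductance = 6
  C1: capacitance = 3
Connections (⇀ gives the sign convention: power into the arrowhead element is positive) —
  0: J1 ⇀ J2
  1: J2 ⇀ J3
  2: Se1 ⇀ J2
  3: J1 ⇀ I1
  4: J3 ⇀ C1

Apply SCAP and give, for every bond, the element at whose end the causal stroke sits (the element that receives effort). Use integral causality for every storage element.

b0 stroke→J1
b1 stroke→J2
b2 stroke→J2
b3 stroke→I1
b4 stroke→J3

bond 2 stroke→J2  (Se1 (Se) sets effort on bond)
bond 3 stroke→I1  (I1 integral (f out))
bond 0 stroke→J1  (J1 flow already set via bond 3)
bond 1 stroke→J2  (J2 flow already set via bond 0)
bond 4 stroke→J3  (1-jn J3 has f-setter on 1)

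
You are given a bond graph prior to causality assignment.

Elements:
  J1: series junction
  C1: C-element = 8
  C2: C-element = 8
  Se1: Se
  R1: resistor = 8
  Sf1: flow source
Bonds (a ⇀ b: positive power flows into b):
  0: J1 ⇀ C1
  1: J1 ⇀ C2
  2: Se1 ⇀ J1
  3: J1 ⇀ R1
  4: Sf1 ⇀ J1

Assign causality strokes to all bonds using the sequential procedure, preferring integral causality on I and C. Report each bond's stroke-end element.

β0 stroke at J1
β1 stroke at J1
β2 stroke at J1
β3 stroke at J1
β4 stroke at Sf1

#2 |J1  (source Se1 imposes e)
#4 |Sf1  (source Sf1 imposes f)
#0 |J1  (J1: bond 4 brought flow, rest push out)
#1 |J1  (J1 flow already set via bond 4)
#3 |J1  (common-f at J1 fixed by 4)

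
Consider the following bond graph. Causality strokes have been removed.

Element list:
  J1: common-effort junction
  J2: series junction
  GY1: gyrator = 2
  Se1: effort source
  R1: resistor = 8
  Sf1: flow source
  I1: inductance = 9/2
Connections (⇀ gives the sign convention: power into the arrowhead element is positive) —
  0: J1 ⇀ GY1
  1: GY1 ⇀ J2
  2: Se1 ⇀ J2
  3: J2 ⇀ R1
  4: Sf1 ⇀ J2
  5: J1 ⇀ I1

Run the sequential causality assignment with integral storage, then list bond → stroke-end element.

β2 →J2  (Se1: effort source, stroke at far end)
β4 →Sf1  (Sf1: flow source, stroke at near end)
β1 →J2  (common-f at J2 fixed by 4)
β3 →J2  (J2: bond 4 brought flow, rest push out)
β0 →J1  (GY1: gyrator matches bond 1)
β5 →I1  (0-jn J1 has e-setter on 0)

b0 →J1
b1 →J2
b2 →J2
b3 →J2
b4 →Sf1
b5 →I1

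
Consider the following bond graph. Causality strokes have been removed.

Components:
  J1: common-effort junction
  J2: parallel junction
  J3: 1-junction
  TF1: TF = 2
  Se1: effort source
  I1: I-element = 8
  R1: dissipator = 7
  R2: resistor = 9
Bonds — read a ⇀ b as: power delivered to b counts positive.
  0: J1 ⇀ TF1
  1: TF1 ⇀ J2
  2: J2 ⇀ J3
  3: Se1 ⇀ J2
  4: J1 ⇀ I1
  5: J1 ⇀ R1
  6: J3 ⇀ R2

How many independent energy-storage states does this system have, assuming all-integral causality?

β3 |J2  (Se1 (Se) sets effort on bond)
β1 |TF1  (J2 effort already set via bond 3)
β2 |J3  (J2: bond 3 brought effort, rest push out)
β6 |R2  (J3 needs exactly one f-in)
β0 |J1  (TF1 one-in-one-out from 1)
β4 |I1  (J1 effort already set via bond 0)
β5 |R1  (common-e at J1 fixed by 0)

1  (I1 all integral)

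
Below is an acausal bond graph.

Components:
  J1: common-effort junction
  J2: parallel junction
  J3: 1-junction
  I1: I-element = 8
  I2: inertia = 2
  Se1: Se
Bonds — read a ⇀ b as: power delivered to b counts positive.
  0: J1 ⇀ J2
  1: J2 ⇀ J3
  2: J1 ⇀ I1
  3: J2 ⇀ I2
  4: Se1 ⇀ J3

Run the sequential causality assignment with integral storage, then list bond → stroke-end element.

β0 stroke at J1
β1 stroke at J2
β2 stroke at I1
β3 stroke at I2
β4 stroke at J3

β4 |J3  (Se1 fixes effort; stroke away)
β1 |J2  (J3 needs exactly one f-in)
β0 |J1  (J2: bond 1 brought effort, rest push out)
β3 |I2  (J2 effort already set via bond 1)
β2 |I1  (common-e at J1 fixed by 0)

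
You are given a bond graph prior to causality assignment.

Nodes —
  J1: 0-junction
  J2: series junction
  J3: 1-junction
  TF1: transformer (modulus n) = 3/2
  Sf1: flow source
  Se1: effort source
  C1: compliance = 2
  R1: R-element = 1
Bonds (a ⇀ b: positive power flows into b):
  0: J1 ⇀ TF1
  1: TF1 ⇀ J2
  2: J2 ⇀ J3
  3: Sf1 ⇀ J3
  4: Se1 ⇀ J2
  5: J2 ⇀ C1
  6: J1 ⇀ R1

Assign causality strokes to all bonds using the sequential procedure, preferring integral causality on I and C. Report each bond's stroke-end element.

#0 |TF1
#1 |J2
#2 |J3
#3 |Sf1
#4 |J2
#5 |J2
#6 |J1

bond 3 →Sf1  (source Sf1 imposes f)
bond 4 →J2  (source Se1 imposes e)
bond 2 →J3  (1-jn J3 has f-setter on 3)
bond 1 →J2  (common-f at J2 fixed by 2)
bond 5 →J2  (1-jn J2 has f-setter on 2)
bond 0 →TF1  (TF TF1: opposite of bond 1)
bond 6 →J1  (J1 needs exactly one e-in)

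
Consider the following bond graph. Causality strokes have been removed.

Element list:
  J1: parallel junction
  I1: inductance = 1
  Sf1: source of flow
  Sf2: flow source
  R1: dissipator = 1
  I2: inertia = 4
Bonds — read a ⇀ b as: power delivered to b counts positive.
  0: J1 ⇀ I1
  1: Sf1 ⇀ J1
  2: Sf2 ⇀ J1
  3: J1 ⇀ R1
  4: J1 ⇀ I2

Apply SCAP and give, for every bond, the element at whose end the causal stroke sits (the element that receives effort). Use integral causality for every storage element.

bond 1 stroke at Sf1  (Sf1 (Sf) sets flow on bond)
bond 2 stroke at Sf2  (Sf2 (Sf) sets flow on bond)
bond 0 stroke at I1  (I1 integral (f out))
bond 4 stroke at I2  (I2 integral (f out))
bond 3 stroke at J1  (closing 0-jn rule on J1)

b0 stroke at I1
b1 stroke at Sf1
b2 stroke at Sf2
b3 stroke at J1
b4 stroke at I2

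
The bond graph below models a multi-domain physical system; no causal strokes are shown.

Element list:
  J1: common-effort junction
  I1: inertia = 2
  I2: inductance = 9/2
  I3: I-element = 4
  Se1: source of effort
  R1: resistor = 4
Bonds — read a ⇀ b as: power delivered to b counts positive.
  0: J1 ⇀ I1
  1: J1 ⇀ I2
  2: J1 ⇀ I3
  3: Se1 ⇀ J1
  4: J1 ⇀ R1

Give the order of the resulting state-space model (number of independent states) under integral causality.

bond 3 stroke at J1  (Se1: effort source, stroke at far end)
bond 0 stroke at I1  (J1: bond 3 brought effort, rest push out)
bond 1 stroke at I2  (0-jn J1 has e-setter on 3)
bond 2 stroke at I3  (common-e at J1 fixed by 3)
bond 4 stroke at R1  (J1 effort already set via bond 3)

3  (I1, I2, I3 all integral)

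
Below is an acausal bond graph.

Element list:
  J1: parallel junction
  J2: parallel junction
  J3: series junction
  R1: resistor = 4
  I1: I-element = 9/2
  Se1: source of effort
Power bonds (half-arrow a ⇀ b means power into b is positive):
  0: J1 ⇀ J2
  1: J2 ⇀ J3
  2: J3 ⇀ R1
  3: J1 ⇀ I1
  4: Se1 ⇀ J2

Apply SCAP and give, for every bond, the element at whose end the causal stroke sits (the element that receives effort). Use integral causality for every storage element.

bond 0 →J1
bond 1 →J3
bond 2 →R1
bond 3 →I1
bond 4 →J2

b4 |J2  (Se1 fixes effort; stroke away)
b0 |J1  (J2: bond 4 brought effort, rest push out)
b1 |J3  (J2: bond 4 brought effort, rest push out)
b2 |R1  (J3 needs exactly one f-in)
b3 |I1  (J1 effort already set via bond 0)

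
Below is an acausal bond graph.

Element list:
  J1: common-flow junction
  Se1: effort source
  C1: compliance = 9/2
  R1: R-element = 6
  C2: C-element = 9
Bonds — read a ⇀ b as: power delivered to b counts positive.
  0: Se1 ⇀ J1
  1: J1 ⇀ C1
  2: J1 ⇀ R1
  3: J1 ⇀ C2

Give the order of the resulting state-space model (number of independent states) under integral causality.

b0 stroke→J1  (Se1 (Se) sets effort on bond)
b1 stroke→J1  (prefer integral on C1)
b3 stroke→J1  (C2 outputs effort q/C2)
b2 stroke→R1  (J1 needs exactly one f-in)

2  (C1, C2 all integral)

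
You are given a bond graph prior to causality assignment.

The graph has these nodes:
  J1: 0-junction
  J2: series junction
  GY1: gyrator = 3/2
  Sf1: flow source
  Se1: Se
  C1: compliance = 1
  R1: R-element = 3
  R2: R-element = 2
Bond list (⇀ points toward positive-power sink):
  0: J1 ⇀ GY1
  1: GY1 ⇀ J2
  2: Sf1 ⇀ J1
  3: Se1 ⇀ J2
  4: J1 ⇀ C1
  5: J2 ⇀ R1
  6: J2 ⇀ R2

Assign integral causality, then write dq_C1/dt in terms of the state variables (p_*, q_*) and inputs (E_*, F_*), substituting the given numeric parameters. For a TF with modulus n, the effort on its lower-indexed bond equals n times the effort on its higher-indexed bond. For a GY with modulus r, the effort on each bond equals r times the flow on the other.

b2 →Sf1  (Sf1 fixes flow; stroke at Sf1)
b3 →J2  (source Se1 imposes e)
b4 →J1  (C1 integral (e out))
b0 →GY1  (0-jn J1 has e-setter on 4)
b1 →GY1  (through GY1, causality inverts; strokes same side of GY1)
b5 →J2  (J2 flow already set via bond 1)
b6 →J2  (1-jn J2 has f-setter on 1)

dq_C1/dt = 2*E_Se1/3 + F_Sf1 - 20*q_C1/9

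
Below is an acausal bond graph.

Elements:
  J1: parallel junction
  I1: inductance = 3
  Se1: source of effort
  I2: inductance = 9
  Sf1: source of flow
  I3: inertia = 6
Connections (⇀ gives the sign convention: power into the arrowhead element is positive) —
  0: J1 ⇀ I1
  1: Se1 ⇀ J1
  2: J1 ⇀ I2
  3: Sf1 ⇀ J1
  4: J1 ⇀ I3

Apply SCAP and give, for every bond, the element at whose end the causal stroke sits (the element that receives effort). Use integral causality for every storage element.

bond 0 →I1
bond 1 →J1
bond 2 →I2
bond 3 →Sf1
bond 4 →I3

bond 1 →J1  (Se1 (Se) sets effort on bond)
bond 3 →Sf1  (source Sf1 imposes f)
bond 0 →I1  (J1: bond 1 brought effort, rest push out)
bond 2 →I2  (common-e at J1 fixed by 1)
bond 4 →I3  (J1 effort already set via bond 1)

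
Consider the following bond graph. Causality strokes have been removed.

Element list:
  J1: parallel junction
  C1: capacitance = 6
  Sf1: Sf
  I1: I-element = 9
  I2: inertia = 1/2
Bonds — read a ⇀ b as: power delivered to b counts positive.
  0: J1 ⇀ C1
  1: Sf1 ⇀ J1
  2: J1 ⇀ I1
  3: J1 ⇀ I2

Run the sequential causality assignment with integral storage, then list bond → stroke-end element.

bond 1 stroke at Sf1  (Sf1 (Sf) sets flow on bond)
bond 0 stroke at J1  (C1 integral (e out))
bond 2 stroke at I1  (J1 effort already set via bond 0)
bond 3 stroke at I2  (J1: bond 0 brought effort, rest push out)

β0 |J1
β1 |Sf1
β2 |I1
β3 |I2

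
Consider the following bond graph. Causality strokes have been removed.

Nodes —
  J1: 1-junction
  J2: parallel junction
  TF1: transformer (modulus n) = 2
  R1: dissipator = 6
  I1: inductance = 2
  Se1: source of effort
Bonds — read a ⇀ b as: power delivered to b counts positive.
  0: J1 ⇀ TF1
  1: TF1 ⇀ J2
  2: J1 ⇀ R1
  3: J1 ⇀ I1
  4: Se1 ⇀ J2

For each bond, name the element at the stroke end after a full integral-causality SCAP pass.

#0 →J1
#1 →TF1
#2 →J1
#3 →I1
#4 →J2

b4 →J2  (Se1 fixes effort; stroke away)
b1 →TF1  (J2 effort already set via bond 4)
b0 →J1  (TF TF1: opposite of bond 1)
b3 →I1  (I1 integral (f out))
b2 →J1  (J1: bond 3 brought flow, rest push out)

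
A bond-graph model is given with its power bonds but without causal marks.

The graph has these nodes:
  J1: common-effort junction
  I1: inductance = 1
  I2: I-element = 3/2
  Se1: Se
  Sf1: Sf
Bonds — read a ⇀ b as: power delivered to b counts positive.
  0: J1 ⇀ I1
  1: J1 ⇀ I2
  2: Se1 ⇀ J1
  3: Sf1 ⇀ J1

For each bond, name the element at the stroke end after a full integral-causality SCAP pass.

β2 stroke→J1  (Se1: effort source, stroke at far end)
β3 stroke→Sf1  (Sf1 (Sf) sets flow on bond)
β0 stroke→I1  (J1 effort already set via bond 2)
β1 stroke→I2  (0-jn J1 has e-setter on 2)

bond 0 stroke→I1
bond 1 stroke→I2
bond 2 stroke→J1
bond 3 stroke→Sf1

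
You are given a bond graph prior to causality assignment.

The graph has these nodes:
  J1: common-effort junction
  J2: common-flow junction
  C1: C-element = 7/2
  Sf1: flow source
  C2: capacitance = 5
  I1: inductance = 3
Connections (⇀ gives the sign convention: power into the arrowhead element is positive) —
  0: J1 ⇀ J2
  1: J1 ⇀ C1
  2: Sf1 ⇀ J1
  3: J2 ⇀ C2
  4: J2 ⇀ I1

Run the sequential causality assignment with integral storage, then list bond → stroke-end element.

b2 stroke→Sf1  (Sf1 (Sf) sets flow on bond)
b1 stroke→J1  (C1 integral (e out))
b0 stroke→J2  (J1 effort already set via bond 1)
b3 stroke→J2  (C2 integral (e out))
b4 stroke→I1  (only one flow-in slot at J2)

#0 →J2
#1 →J1
#2 →Sf1
#3 →J2
#4 →I1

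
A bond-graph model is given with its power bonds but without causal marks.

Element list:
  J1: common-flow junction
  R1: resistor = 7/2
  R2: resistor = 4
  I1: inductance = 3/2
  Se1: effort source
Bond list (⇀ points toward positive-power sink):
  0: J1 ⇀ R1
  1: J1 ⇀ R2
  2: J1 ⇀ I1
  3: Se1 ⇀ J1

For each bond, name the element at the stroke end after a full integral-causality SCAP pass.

β3 →J1  (Se1 fixes effort; stroke away)
β2 →I1  (I1 integral (f out))
β0 →J1  (J1: bond 2 brought flow, rest push out)
β1 →J1  (1-jn J1 has f-setter on 2)

b0 stroke→J1
b1 stroke→J1
b2 stroke→I1
b3 stroke→J1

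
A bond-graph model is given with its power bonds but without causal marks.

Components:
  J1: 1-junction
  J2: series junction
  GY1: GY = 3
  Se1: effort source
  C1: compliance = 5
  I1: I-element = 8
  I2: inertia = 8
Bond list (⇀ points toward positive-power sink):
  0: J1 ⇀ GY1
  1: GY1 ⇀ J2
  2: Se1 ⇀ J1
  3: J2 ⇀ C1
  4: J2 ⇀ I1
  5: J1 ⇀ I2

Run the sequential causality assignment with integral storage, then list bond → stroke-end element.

bond 0 stroke→J1
bond 1 stroke→J2
bond 2 stroke→J1
bond 3 stroke→J2
bond 4 stroke→I1
bond 5 stroke→I2

#2 |J1  (Se1 fixes effort; stroke away)
#3 |J2  (C1 integral (e out))
#4 |I1  (I1 integral (f out))
#1 |J2  (common-f at J2 fixed by 4)
#0 |J1  (GY GY1: same side as bond 1)
#5 |I2  (J1: last free bond brings flow in)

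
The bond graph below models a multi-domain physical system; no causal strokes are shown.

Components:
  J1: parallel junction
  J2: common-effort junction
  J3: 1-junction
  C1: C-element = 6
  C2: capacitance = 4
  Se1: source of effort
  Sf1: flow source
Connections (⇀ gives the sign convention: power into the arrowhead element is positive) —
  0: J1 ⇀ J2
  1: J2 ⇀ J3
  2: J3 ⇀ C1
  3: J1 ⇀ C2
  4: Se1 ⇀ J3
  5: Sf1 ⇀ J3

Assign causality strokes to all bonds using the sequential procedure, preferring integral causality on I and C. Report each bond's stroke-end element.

b4 →J3  (Se1: effort source, stroke at far end)
b5 →Sf1  (Sf1 fixes flow; stroke at Sf1)
b1 →J3  (common-f at J3 fixed by 5)
b2 →J3  (common-f at J3 fixed by 5)
b0 →J2  (J2 needs exactly one e-in)
b3 →J1  (closing 0-jn rule on J1)

β0 →J2
β1 →J3
β2 →J3
β3 →J1
β4 →J3
β5 →Sf1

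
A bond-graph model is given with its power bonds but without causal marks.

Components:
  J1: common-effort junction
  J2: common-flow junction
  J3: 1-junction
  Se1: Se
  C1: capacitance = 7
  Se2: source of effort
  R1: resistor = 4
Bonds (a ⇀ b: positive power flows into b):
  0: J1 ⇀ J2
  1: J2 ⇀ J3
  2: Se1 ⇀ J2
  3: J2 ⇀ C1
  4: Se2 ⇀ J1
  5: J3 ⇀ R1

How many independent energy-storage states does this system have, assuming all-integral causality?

#2 →J2  (source Se1 imposes e)
#4 →J1  (Se2 (Se) sets effort on bond)
#0 →J2  (J1 effort already set via bond 4)
#3 →J2  (C1 integral (e out))
#1 →J3  (only one flow-in slot at J2)
#5 →R1  (J3 needs exactly one f-in)

1  (C1 all integral)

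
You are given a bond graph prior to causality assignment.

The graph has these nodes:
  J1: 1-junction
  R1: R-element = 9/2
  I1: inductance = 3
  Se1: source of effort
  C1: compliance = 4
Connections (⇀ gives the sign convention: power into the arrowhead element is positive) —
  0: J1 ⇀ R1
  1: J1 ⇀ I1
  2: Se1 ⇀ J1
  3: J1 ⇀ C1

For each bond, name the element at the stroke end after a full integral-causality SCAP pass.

β0 stroke at J1
β1 stroke at I1
β2 stroke at J1
β3 stroke at J1

bond 2 →J1  (Se1 (Se) sets effort on bond)
bond 1 →I1  (I1: I, integral causality)
bond 0 →J1  (1-jn J1 has f-setter on 1)
bond 3 →J1  (J1: bond 1 brought flow, rest push out)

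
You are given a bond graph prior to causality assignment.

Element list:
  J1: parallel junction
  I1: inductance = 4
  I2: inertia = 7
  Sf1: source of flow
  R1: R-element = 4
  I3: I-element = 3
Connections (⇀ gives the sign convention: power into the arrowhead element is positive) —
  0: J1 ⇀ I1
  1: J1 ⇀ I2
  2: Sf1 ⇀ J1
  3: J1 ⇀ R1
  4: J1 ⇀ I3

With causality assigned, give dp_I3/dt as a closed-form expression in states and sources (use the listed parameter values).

dp_I3/dt = 4*F_Sf1 - p_I1 - 4*p_I2/7 - 4*p_I3/3

b2 stroke→Sf1  (Sf1: flow source, stroke at near end)
b0 stroke→I1  (I1 integral (f out))
b1 stroke→I2  (prefer integral on I2)
b4 stroke→I3  (I3 integral (f out))
b3 stroke→J1  (J1 needs exactly one e-in)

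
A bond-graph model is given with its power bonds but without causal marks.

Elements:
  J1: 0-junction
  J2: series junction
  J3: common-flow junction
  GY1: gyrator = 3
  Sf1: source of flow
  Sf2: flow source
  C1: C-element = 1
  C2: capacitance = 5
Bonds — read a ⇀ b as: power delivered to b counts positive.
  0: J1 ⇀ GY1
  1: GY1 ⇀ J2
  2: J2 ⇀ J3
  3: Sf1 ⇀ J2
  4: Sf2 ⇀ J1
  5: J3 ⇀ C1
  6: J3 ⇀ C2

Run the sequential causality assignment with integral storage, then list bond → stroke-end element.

bond 3 stroke at Sf1  (Sf1 (Sf) sets flow on bond)
bond 4 stroke at Sf2  (Sf2: flow source, stroke at near end)
bond 0 stroke at J1  (J1 needs exactly one e-in)
bond 1 stroke at J2  (J2: bond 3 brought flow, rest push out)
bond 2 stroke at J2  (J2: bond 3 brought flow, rest push out)
bond 5 stroke at J3  (common-f at J3 fixed by 2)
bond 6 stroke at J3  (1-jn J3 has f-setter on 2)

#0 |J1
#1 |J2
#2 |J2
#3 |Sf1
#4 |Sf2
#5 |J3
#6 |J3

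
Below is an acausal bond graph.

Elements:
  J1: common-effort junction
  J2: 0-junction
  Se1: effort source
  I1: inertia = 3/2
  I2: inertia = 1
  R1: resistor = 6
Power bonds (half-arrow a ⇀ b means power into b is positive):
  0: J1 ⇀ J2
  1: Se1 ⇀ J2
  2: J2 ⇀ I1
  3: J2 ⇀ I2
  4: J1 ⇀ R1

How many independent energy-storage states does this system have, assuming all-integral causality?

2  (I1, I2 all integral)

bond 1 stroke at J2  (source Se1 imposes e)
bond 0 stroke at J1  (0-jn J2 has e-setter on 1)
bond 2 stroke at I1  (J2 effort already set via bond 1)
bond 3 stroke at I2  (0-jn J2 has e-setter on 1)
bond 4 stroke at R1  (common-e at J1 fixed by 0)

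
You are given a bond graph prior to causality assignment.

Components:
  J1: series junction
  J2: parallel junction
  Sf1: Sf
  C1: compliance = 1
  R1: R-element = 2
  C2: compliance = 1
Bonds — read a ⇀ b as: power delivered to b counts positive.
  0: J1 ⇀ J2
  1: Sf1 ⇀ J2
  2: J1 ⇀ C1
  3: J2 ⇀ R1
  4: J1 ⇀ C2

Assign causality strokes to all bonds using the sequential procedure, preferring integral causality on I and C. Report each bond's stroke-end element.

bond 0 →J2
bond 1 →Sf1
bond 2 →J1
bond 3 →R1
bond 4 →J1

#1 stroke→Sf1  (source Sf1 imposes f)
#2 stroke→J1  (C1 integral (e out))
#4 stroke→J1  (C2 outputs effort q/C2)
#0 stroke→J2  (J1: last free bond brings flow in)
#3 stroke→R1  (J2 effort already set via bond 0)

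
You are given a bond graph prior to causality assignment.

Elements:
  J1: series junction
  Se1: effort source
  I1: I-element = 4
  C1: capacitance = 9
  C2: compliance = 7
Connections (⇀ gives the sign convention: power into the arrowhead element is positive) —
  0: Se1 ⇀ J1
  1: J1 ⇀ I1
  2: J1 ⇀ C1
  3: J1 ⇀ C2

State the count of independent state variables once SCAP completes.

3  (C1, C2, I1 all integral)

b0 →J1  (Se1 (Se) sets effort on bond)
b1 →I1  (prefer integral on I1)
b2 →J1  (J1 flow already set via bond 1)
b3 →J1  (1-jn J1 has f-setter on 1)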